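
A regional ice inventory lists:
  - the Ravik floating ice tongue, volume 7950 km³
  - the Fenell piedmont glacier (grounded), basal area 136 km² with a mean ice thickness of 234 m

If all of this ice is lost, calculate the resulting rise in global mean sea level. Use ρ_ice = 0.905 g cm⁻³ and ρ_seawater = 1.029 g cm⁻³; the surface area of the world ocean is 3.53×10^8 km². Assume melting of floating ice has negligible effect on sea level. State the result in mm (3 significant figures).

The Ravik floating ice tongue is floating and already displaces its own weight of water, so its melt adds essentially nothing to sea level.
Fenell: ice volume = 136 km² × 234 m = 31.82 km³; 31.82 × (905/1029) = 27.99 km³ of water.
Total added water ≈ 2.799×10^10 m³ over 3.53×10^14 m² → Δh = 7.93×10^-5 m = 0.0793 mm.

≈ 0.0793 mm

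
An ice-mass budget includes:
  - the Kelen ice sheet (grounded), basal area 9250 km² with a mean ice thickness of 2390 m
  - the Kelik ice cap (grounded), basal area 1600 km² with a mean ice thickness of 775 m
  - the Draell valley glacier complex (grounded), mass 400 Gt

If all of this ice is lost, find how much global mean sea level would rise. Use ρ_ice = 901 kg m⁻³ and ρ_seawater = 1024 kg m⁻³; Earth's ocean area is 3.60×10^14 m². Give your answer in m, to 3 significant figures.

≈ 0.0581 m

Kelen: ice volume = 9250 km² × 2390 m = 2.211×10^4 km³; 2.211×10^4 × (901/1024) = 1.945×10^4 km³ of water.
Kelik: ice volume = 1600 km² × 775 m = 1240 km³; 1240 × (901/1024) = 1091 km³ of water.
Draell: 400 Gt = 4.000×10^14 kg; dividing by ρ_w = 1024 kg m⁻³ gives 3.906×10^11 m³ of water.
Total added water ≈ 2.093×10^13 m³ over 3.60×10^14 m² → Δh = 0.0581 m.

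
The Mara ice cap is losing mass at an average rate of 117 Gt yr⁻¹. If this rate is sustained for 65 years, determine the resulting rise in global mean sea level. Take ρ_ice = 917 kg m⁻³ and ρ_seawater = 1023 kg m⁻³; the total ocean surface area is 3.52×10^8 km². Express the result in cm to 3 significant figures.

Total mass lost = 117 Gt/yr × 65 yr = 7605 Gt = 7.605×10^15 kg.
ρ_w = 1023 kg m⁻³, so water volume = 7.605×10^15 / 1023 = 7.434×10^12 m³.
Δh = 7.434×10^12 / 3.52×10^14 = 0.0211 m = 2.11 cm.

≈ 2.11 cm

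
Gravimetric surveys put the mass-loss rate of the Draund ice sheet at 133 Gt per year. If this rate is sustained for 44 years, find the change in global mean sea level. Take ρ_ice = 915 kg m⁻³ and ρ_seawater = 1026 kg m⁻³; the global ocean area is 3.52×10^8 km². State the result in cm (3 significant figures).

Total mass lost = 133 Gt/yr × 44 yr = 5852 Gt = 5.852×10^15 kg.
ρ_w = 1026 kg m⁻³, so water volume = 5.852×10^15 / 1026 = 5.704×10^12 m³.
Δh = 5.704×10^12 / 3.52×10^14 = 0.0162 m = 1.62 cm.

≈ 1.62 cm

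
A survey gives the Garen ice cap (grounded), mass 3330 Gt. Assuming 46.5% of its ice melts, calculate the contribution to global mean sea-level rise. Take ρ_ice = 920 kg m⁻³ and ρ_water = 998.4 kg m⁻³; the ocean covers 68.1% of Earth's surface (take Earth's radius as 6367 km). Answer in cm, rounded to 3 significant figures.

Garen: 0.465 × 3330 Gt = 1.548×10^15 kg; dividing by ρ_w = 998.4 kg m⁻³ gives 1.551×10^12 m³ of water.
Spread over 3.47×10^14 m² of ocean, Δh = 1.551×10^12 / 3.47×10^14 = 4.47×10^-3 m = 0.447 cm.

≈ 0.447 cm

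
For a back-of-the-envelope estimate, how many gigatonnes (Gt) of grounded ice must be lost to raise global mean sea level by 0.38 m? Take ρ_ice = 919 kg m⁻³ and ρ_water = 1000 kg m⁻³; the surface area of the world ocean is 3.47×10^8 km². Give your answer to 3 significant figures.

Required water volume = Δh × A = 0.38 m × 3.47×10^14 m² = 1.319×10^14 m³.
ρ_w = 1000 kg m⁻³, so the mass of water = 1.319×10^14 m³ × 1000 kg m⁻³ = 1.319×10^17 kg = 1.32×10^5 Gt (and the same mass of ice, by conservation).

≈ 1.32×10^5 Gt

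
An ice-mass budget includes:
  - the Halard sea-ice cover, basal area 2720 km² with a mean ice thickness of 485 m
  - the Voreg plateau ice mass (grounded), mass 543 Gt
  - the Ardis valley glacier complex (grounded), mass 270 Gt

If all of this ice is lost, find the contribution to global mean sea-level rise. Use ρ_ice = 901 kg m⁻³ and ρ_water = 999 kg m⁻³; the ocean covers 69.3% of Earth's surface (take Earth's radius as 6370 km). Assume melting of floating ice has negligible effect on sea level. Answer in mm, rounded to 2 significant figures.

The Halard sea-ice cover is floating and already displaces its own weight of water, so its melt adds essentially nothing to sea level.
Voreg: 543 Gt = 5.430×10^14 kg; dividing by ρ_w = 999 kg m⁻³ gives 5.435×10^11 m³ of water.
Ardis: 270 Gt = 2.700×10^14 kg; dividing by ρ_w = 999 kg m⁻³ gives 2.703×10^11 m³ of water.
Total added water ≈ 8.138×10^11 m³ over 3.53×10^14 m² → Δh = 2.30×10^-3 m = 2.3 mm.

≈ 2.3 mm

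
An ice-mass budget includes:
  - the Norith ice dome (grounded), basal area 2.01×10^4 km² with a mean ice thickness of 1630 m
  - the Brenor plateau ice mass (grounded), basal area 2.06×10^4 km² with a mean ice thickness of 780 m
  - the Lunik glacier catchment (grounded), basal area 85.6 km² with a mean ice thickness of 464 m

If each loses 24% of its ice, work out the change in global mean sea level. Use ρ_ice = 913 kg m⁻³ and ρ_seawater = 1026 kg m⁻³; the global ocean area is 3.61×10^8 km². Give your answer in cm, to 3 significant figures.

≈ 2.89 cm

Norith: ice volume = 2.01×10^4 km² × 1630 m = 3.276×10^4 km³; 0.24 × 3.276×10^4 × (913/1026) = 6997 km³ of water.
Brenor: ice volume = 2.06×10^4 km² × 780 m = 1.607×10^4 km³; 0.24 × 1.607×10^4 × (913/1026) = 3432 km³ of water.
Lunik: ice volume = 85.6 km² × 464 m = 39.72 km³; 0.24 × 39.72 × (913/1026) = 8.483 km³ of water.
Total added water ≈ 1.044×10^13 m³ over 3.61×10^14 m² → Δh = 0.0289 m = 2.89 cm.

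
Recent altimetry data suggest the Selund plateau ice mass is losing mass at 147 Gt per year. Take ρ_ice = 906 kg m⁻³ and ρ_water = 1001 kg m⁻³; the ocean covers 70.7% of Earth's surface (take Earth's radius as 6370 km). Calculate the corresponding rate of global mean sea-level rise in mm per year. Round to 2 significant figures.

ρ_w = 1001 kg m⁻³. Annual water volume added = 147 Gt / ρ_w = 1.470×10^14 kg / 1001 kg m⁻³ = 1.469×10^11 m³.
Δh per year = 1.469×10^11 / 3.61×10^14 = 4.07×10^-4 m = 0.41 mm.

≈ 0.41 mm/yr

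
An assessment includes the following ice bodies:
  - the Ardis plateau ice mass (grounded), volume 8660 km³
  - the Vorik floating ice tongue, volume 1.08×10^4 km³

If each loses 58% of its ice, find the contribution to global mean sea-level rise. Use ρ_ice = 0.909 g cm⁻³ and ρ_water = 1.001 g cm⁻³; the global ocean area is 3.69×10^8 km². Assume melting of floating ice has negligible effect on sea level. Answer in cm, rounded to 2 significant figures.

≈ 1.2 cm

Ardis: 0.58 × 8660 km³ × (909/1001) = 4561 km³ of water.
The Vorik floating ice tongue is floating and already displaces its own weight of water, so its melt adds essentially nothing to sea level.
Total added water ≈ 4.561×10^12 m³ over 3.69×10^14 m² → Δh = 0.0124 m = 1.2 cm.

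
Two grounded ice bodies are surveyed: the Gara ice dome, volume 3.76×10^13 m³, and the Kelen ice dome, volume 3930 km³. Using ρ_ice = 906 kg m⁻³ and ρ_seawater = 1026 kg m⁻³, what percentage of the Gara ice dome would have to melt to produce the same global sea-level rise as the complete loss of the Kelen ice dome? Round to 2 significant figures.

≈ 10 %

Equal sea-level rise means equal mass of meltwater, i.e. equal mass of ice lost.
Ice mass of Kelen: 3.561×10^15 kg; ice mass of Gara: 3.407×10^16 kg.
Fraction required = 3.561×10^15 / 3.407×10^16 = 0.105 → 10 %.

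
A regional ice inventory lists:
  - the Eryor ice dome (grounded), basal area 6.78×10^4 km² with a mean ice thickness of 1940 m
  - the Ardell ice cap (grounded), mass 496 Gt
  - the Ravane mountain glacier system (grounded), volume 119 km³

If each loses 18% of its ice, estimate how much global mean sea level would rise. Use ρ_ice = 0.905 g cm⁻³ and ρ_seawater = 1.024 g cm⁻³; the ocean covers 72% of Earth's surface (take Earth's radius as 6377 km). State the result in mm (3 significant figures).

Eryor: ice volume = 6.78×10^4 km² × 1940 m = 1.315×10^5 km³; 0.18 × 1.315×10^5 × (905/1024) = 2.092×10^4 km³ of water.
Ardell: 0.18 × 496 Gt = 8.928×10^13 kg; dividing by ρ_w = 1.024 g cm⁻³ = 1024 kg m⁻³ gives 8.719×10^10 m³ of water.
Ravane: 0.18 × 119 km³ × (905/1024) = 18.93 km³ of water.
Total added water ≈ 2.103×10^13 m³ over 3.68×10^14 m² → Δh = 0.0572 m = 57.2 mm.

≈ 57.2 mm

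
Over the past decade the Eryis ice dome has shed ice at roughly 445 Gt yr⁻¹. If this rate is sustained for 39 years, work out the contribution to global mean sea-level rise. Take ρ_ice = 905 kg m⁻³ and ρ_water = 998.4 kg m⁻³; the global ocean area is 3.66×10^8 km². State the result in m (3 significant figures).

Total mass lost = 445 Gt/yr × 39 yr = 1.736×10^4 Gt = 1.736×10^16 kg.
ρ_w = 998.4 kg m⁻³, so water volume = 1.736×10^16 / 998.4 = 1.738×10^13 m³.
Δh = 1.738×10^13 / 3.66×10^14 = 0.0475 m.

≈ 0.0475 m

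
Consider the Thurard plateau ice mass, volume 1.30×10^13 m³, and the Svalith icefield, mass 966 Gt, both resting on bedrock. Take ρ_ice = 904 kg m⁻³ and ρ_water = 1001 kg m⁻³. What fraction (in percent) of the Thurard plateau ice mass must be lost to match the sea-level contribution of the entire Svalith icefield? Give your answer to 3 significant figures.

Equal sea-level rise means equal mass of meltwater, i.e. equal mass of ice lost.
Ice mass of Svalith: 9.660×10^14 kg; ice mass of Thurard: 1.175×10^16 kg.
Fraction required = 9.660×10^14 / 1.175×10^16 = 0.0822 → 8.22 %.

≈ 8.22 %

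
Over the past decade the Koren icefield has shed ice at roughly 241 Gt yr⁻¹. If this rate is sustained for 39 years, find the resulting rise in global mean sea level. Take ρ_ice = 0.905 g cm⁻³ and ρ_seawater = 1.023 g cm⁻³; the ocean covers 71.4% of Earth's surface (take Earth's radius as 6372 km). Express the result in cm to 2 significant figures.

Total mass lost = 241 Gt/yr × 39 yr = 9399 Gt = 9.399×10^15 kg.
ρ_w = 1.023 g cm⁻³ = 1023 kg m⁻³, so water volume = 9.399×10^15 / 1023 = 9.188×10^12 m³.
Δh = 9.188×10^12 / 3.64×10^14 = 0.0252 m = 2.5 cm.

≈ 2.5 cm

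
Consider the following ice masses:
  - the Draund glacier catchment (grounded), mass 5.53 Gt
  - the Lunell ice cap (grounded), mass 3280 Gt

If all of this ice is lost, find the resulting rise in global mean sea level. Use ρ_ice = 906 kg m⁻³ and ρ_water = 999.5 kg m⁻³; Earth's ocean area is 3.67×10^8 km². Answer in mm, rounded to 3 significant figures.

Draund: 5.53 Gt = 5.530×10^12 kg; dividing by ρ_w = 999.5 kg m⁻³ gives 5.533×10^9 m³ of water.
Lunell: 3280 Gt = 3.280×10^15 kg; dividing by ρ_w = 999.5 kg m⁻³ gives 3.282×10^12 m³ of water.
Total added water ≈ 3.287×10^12 m³ over 3.67×10^14 m² → Δh = 8.96×10^-3 m = 8.96 mm.

≈ 8.96 mm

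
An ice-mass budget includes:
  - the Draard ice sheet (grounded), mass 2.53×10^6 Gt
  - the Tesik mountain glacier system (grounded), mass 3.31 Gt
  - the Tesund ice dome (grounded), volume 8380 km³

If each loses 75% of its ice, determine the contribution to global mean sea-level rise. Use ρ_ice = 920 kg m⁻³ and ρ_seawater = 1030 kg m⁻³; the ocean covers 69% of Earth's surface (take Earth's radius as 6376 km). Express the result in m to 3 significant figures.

Draard: 0.75 × 2.53×10^6 Gt = 1.898×10^18 kg; dividing by ρ_w = 1030 kg m⁻³ gives 1.842×10^15 m³ of water.
Tesik: 0.75 × 3.31 Gt = 2.482×10^12 kg; dividing by ρ_w = 1030 kg m⁻³ gives 2.410×10^9 m³ of water.
Tesund: 0.75 × 8380 km³ × (920/1030) = 5614 km³ of water.
Total added water ≈ 1.848×10^15 m³ over 3.52×10^14 m² → Δh = 5.24 m.

≈ 5.24 m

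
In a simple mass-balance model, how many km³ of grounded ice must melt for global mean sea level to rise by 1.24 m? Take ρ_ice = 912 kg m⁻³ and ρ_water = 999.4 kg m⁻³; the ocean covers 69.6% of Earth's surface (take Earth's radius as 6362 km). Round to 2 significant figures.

≈ 4.8×10^5 km³

Required water volume = Δh × A = 1.24 m × 3.54×10^14 m² = 4.390×10^14 m³ = 4.390×10^5 km³.
Ice volume = water volume × ρ_w/ρ_ice = 4.390×10^5 × 999.4/912 = 4.8×10^5 km³.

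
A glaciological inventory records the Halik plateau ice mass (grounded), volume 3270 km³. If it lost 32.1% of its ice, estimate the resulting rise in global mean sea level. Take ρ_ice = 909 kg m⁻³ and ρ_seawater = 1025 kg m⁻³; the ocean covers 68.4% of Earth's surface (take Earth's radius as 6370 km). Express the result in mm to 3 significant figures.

≈ 2.67 mm

Halik: 0.321 × 3270 km³ × (909/1025) = 930.9 km³ of water.
Spread over 3.49×10^14 m² of ocean, Δh = 9.309×10^11 / 3.49×10^14 = 2.67×10^-3 m = 2.67 mm.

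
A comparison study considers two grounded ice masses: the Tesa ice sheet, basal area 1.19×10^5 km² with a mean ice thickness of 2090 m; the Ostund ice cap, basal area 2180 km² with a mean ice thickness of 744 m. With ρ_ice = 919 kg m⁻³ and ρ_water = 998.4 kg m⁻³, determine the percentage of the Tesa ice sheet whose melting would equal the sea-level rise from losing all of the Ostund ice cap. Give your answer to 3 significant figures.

Equal sea-level rise means equal mass of meltwater, i.e. equal mass of ice lost.
Ice mass of Ostund: 1.491×10^15 kg; ice mass of Tesa: 2.286×10^17 kg.
Fraction required = 1.491×10^15 / 2.286×10^17 = 6.52×10^-3 → 0.652 %.

≈ 0.652 %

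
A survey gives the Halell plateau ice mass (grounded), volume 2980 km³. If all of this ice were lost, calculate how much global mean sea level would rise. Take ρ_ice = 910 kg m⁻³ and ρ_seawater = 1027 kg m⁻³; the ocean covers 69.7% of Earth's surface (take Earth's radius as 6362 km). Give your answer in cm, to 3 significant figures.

≈ 0.745 cm

Halell: 2980 km³ × (910/1027) = 2641 km³ of water.
Spread over 3.55×10^14 m² of ocean, Δh = 2.641×10^12 / 3.55×10^14 = 7.45×10^-3 m = 0.745 cm.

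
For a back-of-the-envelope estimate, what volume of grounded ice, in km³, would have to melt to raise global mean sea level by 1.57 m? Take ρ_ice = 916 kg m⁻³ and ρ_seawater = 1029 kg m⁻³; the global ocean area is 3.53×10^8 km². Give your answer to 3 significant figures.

Required water volume = Δh × A = 1.57 m × 3.53×10^14 m² = 5.542×10^14 m³ = 5.542×10^5 km³.
Ice volume = water volume × ρ_w/ρ_ice = 5.542×10^5 × 1029/916 = 6.23×10^5 km³.

≈ 6.23×10^5 km³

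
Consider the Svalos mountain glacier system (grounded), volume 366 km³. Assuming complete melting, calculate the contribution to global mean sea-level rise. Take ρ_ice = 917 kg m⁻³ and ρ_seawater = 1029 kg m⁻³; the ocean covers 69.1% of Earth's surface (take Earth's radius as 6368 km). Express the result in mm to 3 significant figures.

Svalos: 366 km³ × (917/1029) = 326.2 km³ of water.
Spread over 3.52×10^14 m² of ocean, Δh = 3.262×10^11 / 3.52×10^14 = 9.26×10^-4 m = 0.926 mm.

≈ 0.926 mm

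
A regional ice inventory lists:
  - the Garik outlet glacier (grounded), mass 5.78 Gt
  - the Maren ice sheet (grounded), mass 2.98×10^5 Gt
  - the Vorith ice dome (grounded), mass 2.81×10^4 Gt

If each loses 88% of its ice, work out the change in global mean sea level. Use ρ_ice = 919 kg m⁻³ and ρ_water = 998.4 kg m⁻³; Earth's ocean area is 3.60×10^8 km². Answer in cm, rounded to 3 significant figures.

Garik: 0.88 × 5.78 Gt = 5.086×10^12 kg; dividing by ρ_w = 998.4 kg m⁻³ gives 5.095×10^9 m³ of water.
Maren: 0.88 × 2.98×10^5 Gt = 2.622×10^17 kg; dividing by ρ_w = 998.4 kg m⁻³ gives 2.627×10^14 m³ of water.
Vorith: 0.88 × 2.81×10^4 Gt = 2.473×10^16 kg; dividing by ρ_w = 998.4 kg m⁻³ gives 2.477×10^13 m³ of water.
Total added water ≈ 2.874×10^14 m³ over 3.60×10^14 m² → Δh = 0.798 m = 79.8 cm.

≈ 79.8 cm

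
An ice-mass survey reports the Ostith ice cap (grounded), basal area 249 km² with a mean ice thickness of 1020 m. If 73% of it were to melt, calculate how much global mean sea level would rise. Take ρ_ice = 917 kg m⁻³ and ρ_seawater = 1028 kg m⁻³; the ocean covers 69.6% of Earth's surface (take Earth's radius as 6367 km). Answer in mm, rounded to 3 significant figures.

Ostith: ice volume = 249 km² × 1020 m = 254.0 km³; 0.73 × 254.0 × (917/1028) = 165.4 km³ of water.
Spread over 3.55×10^14 m² of ocean, Δh = 1.654×10^11 / 3.55×10^14 = 4.66×10^-4 m = 0.466 mm.

≈ 0.466 mm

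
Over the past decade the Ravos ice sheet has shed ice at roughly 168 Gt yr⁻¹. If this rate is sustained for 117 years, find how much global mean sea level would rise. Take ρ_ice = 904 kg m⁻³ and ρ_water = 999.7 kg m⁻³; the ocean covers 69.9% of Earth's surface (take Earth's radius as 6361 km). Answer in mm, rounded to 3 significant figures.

Total mass lost = 168 Gt/yr × 117 yr = 1.966×10^4 Gt = 1.966×10^16 kg.
ρ_w = 999.7 kg m⁻³, so water volume = 1.966×10^16 / 999.7 = 1.966×10^13 m³.
Δh = 1.966×10^13 / 3.55×10^14 = 0.0553 m = 55.3 mm.

≈ 55.3 mm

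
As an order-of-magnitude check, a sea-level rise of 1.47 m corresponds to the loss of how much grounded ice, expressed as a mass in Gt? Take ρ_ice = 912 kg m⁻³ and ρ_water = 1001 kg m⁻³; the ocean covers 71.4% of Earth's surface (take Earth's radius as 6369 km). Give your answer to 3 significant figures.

≈ 5.36×10^5 Gt

Required water volume = Δh × A = 1.47 m × 3.64×10^14 m² = 5.350×10^14 m³.
ρ_w = 1001 kg m⁻³, so the mass of water = 5.350×10^14 m³ × 1001 kg m⁻³ = 5.356×10^17 kg = 5.36×10^5 Gt (and the same mass of ice, by conservation).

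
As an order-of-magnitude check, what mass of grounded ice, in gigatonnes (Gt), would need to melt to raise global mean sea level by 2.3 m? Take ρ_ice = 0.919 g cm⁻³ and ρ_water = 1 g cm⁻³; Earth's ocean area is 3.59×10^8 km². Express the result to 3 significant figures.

≈ 8.26×10^5 Gt

Required water volume = Δh × A = 2.3 m × 3.59×10^14 m² = 8.257×10^14 m³.
ρ_w = 1 g cm⁻³ = 1000 kg m⁻³, so the mass of water = 8.257×10^14 m³ × 1000 kg m⁻³ = 8.257×10^17 kg = 8.26×10^5 Gt (and the same mass of ice, by conservation).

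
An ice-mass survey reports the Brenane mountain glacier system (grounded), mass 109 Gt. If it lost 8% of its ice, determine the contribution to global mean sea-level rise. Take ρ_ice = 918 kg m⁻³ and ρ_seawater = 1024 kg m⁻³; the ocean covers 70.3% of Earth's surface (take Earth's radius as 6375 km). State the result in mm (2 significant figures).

≈ 0.024 mm

Brenane: 0.08 × 109 Gt = 8.720×10^12 kg; dividing by ρ_w = 1024 kg m⁻³ gives 8.516×10^9 m³ of water.
Spread over 3.59×10^14 m² of ocean, Δh = 8.516×10^9 / 3.59×10^14 = 2.37×10^-5 m = 0.024 mm.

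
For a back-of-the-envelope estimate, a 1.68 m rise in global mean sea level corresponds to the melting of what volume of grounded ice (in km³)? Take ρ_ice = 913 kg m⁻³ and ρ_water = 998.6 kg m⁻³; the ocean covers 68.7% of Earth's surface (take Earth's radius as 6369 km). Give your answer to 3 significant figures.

Required water volume = Δh × A = 1.68 m × 3.50×10^14 m² = 5.883×10^14 m³ = 5.883×10^5 km³.
Ice volume = water volume × ρ_w/ρ_ice = 5.883×10^5 × 998.6/913 = 6.43×10^5 km³.

≈ 6.43×10^5 km³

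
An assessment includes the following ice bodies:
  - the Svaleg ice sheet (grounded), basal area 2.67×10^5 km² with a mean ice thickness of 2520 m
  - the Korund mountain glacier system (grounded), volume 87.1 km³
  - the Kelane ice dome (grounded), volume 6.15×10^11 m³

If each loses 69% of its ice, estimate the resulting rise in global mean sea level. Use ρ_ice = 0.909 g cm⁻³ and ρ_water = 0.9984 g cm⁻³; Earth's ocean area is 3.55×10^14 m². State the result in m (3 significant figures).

≈ 1.19 m

Svaleg: ice volume = 2.67×10^5 km² × 2520 m = 6.728×10^5 km³; 0.69 × 6.728×10^5 × (909/998.4) = 4.227×10^5 km³ of water.
Korund: 0.69 × 87.1 km³ × (909/998.4) = 54.72 km³ of water.
Kelane: 0.69 × 6.15×10^11 m³ × (909/998.4) = 3.864×10^11 m³ of water.
Total added water ≈ 4.231×10^14 m³ over 3.55×10^14 m² → Δh = 1.19 m.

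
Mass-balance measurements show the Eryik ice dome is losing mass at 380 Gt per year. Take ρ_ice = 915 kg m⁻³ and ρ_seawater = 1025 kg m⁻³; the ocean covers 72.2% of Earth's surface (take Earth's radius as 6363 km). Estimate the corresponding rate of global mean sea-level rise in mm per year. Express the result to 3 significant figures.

ρ_w = 1025 kg m⁻³. Annual water volume added = 380 Gt / ρ_w = 3.800×10^14 kg / 1025 kg m⁻³ = 3.707×10^11 m³.
Δh per year = 3.707×10^11 / 3.67×10^14 = 1.01×10^-3 m = 1.01 mm.

≈ 1.01 mm/yr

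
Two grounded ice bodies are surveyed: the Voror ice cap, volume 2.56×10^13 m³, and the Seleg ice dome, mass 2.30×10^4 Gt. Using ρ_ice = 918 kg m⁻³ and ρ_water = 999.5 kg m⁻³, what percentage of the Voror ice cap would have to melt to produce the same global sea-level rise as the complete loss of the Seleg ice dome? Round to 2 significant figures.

Equal sea-level rise means equal mass of meltwater, i.e. equal mass of ice lost.
Ice mass of Seleg: 2.300×10^16 kg; ice mass of Voror: 2.350×10^16 kg.
Fraction required = 2.300×10^16 / 2.350×10^16 = 0.979 → 98 %.

≈ 98 %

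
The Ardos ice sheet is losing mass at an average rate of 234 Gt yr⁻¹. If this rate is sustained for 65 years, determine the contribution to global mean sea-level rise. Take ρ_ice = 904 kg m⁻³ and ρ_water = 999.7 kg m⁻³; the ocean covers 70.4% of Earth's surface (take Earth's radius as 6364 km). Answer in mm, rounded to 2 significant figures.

≈ 42 mm

Total mass lost = 234 Gt/yr × 65 yr = 1.521×10^4 Gt = 1.521×10^16 kg.
ρ_w = 999.7 kg m⁻³, so water volume = 1.521×10^16 / 999.7 = 1.521×10^13 m³.
Δh = 1.521×10^13 / 3.58×10^14 = 0.0425 m = 42 mm.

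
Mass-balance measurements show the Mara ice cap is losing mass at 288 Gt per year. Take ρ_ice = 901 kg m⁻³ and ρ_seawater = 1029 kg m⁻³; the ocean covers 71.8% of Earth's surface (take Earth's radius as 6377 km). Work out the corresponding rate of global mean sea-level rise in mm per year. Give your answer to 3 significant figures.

≈ 0.763 mm/yr

ρ_w = 1029 kg m⁻³. Annual water volume added = 288 Gt / ρ_w = 2.880×10^14 kg / 1029 kg m⁻³ = 2.799×10^11 m³.
Δh per year = 2.799×10^11 / 3.67×10^14 = 7.63×10^-4 m = 0.763 mm.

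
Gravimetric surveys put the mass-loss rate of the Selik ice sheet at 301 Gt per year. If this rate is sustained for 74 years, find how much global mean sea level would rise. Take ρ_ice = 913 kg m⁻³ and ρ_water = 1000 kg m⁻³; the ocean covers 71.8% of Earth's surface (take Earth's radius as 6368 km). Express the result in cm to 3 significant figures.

Total mass lost = 301 Gt/yr × 74 yr = 2.227×10^4 Gt = 2.227×10^16 kg.
ρ_w = 1000 kg m⁻³, so water volume = 2.227×10^16 / 1000 = 2.227×10^13 m³.
Δh = 2.227×10^13 / 3.66×10^14 = 0.0609 m = 6.09 cm.

≈ 6.09 cm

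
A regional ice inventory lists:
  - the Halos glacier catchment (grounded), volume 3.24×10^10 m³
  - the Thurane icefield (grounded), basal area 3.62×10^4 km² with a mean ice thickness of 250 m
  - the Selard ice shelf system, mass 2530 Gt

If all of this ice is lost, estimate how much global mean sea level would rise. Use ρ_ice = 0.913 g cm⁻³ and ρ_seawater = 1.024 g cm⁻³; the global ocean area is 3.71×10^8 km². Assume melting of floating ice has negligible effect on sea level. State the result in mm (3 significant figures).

≈ 21.8 mm

Halos: 3.24×10^10 m³ × (913/1024) = 2.889×10^10 m³ of water.
Thurane: ice volume = 3.62×10^4 km² × 250 m = 9050 km³; 9050 × (913/1024) = 8069 km³ of water.
The Selard ice shelf system is floating and already displaces its own weight of water, so its melt adds essentially nothing to sea level.
Total added water ≈ 8.098×10^12 m³ over 3.71×10^14 m² → Δh = 0.0218 m = 21.8 mm.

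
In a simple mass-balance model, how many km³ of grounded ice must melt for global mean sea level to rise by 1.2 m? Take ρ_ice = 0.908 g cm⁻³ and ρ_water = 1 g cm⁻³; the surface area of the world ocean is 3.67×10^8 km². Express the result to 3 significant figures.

Required water volume = Δh × A = 1.2 m × 3.67×10^14 m² = 4.404×10^14 m³ = 4.404×10^5 km³.
Ice volume = water volume × ρ_w/ρ_ice = 4.404×10^5 × 1000/908 = 4.85×10^5 km³.

≈ 4.85×10^5 km³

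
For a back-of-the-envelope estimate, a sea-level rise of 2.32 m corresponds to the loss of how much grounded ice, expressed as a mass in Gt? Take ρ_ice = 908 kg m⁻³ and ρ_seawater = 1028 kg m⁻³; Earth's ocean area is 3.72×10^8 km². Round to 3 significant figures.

≈ 8.87×10^5 Gt

Required water volume = Δh × A = 2.32 m × 3.72×10^14 m² = 8.630×10^14 m³.
ρ_w = 1028 kg m⁻³, so the mass of water = 8.630×10^14 m³ × 1028 kg m⁻³ = 8.872×10^17 kg = 8.87×10^5 Gt (and the same mass of ice, by conservation).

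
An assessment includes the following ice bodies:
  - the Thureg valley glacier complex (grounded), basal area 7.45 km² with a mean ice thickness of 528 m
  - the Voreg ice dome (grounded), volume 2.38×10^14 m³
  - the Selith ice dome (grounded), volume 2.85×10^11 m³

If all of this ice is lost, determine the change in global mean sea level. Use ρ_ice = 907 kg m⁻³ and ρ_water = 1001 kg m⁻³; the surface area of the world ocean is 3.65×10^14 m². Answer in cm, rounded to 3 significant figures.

≈ 59.2 cm

Thureg: ice volume = 7.45 km² × 528 m = 3.934 km³; 3.934 × (907/1001) = 3.564 km³ of water.
Voreg: 2.38×10^14 m³ × (907/1001) = 2.157×10^14 m³ of water.
Selith: 2.85×10^11 m³ × (907/1001) = 2.582×10^11 m³ of water.
Total added water ≈ 2.159×10^14 m³ over 3.65×10^14 m² → Δh = 0.592 m = 59.2 cm.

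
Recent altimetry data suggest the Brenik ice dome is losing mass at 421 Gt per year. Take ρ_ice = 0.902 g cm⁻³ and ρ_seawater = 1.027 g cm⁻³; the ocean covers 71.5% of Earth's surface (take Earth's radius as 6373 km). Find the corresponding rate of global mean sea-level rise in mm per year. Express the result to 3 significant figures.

ρ_w = 1.027 g cm⁻³ = 1027 kg m⁻³. Annual water volume added = 421 Gt / ρ_w = 4.210×10^14 kg / 1027 kg m⁻³ = 4.099×10^11 m³.
Δh per year = 4.099×10^11 / 3.65×10^14 = 1.12×10^-3 m = 1.12 mm.

≈ 1.12 mm/yr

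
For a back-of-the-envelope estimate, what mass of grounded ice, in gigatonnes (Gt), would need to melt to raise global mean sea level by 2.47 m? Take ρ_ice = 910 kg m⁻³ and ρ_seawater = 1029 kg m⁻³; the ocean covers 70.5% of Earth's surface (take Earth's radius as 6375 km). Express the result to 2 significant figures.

Required water volume = Δh × A = 2.47 m × 3.60×10^14 m² = 8.893×10^14 m³.
ρ_w = 1029 kg m⁻³, so the mass of water = 8.893×10^14 m³ × 1029 kg m⁻³ = 9.151×10^17 kg = 9.2×10^5 Gt (and the same mass of ice, by conservation).

≈ 9.2×10^5 Gt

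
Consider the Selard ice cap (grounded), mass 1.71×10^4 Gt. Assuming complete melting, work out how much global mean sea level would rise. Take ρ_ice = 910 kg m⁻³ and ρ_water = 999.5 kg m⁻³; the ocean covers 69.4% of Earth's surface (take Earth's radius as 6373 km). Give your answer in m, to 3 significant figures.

≈ 0.0483 m

Selard: 1.71×10^4 Gt = 1.710×10^16 kg; dividing by ρ_w = 999.5 kg m⁻³ gives 1.711×10^13 m³ of water.
Spread over 3.54×10^14 m² of ocean, Δh = 1.711×10^13 / 3.54×10^14 = 0.0483 m.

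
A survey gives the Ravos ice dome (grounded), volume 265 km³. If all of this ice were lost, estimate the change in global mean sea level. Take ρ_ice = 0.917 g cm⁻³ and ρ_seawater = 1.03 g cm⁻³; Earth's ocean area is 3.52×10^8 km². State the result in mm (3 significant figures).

≈ 0.670 mm

Ravos: 265 km³ × (917/1030) = 235.9 km³ of water.
Spread over 3.52×10^14 m² of ocean, Δh = 2.359×10^11 / 3.52×10^14 = 6.70×10^-4 m = 0.670 mm.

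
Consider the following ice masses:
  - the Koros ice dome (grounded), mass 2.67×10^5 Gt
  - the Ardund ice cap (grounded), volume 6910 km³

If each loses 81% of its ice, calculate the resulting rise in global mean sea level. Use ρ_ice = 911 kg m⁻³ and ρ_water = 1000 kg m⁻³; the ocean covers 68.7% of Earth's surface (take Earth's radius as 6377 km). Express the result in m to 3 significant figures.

≈ 0.631 m

Koros: 0.81 × 2.67×10^5 Gt = 2.163×10^17 kg; dividing by ρ_w = 1000 kg m⁻³ gives 2.163×10^14 m³ of water.
Ardund: 0.81 × 6910 km³ × (911/1000) = 5099 km³ of water.
Total added water ≈ 2.214×10^14 m³ over 3.51×10^14 m² → Δh = 0.631 m.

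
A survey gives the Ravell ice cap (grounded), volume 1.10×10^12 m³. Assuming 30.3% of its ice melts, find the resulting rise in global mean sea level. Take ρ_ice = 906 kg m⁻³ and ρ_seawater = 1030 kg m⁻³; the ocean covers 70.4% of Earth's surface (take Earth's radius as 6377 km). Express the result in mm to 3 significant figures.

Ravell: 0.303 × 1.10×10^12 m³ × (906/1030) = 2.932×10^11 m³ of water.
Spread over 3.60×10^14 m² of ocean, Δh = 2.932×10^11 / 3.60×10^14 = 8.15×10^-4 m = 0.815 mm.

≈ 0.815 mm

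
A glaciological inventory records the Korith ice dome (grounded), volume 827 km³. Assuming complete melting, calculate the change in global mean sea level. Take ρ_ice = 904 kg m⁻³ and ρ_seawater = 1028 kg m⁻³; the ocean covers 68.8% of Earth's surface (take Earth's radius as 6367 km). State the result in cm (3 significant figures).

Korith: 827 km³ × (904/1028) = 727.2 km³ of water.
Spread over 3.50×10^14 m² of ocean, Δh = 7.272×10^11 / 3.50×10^14 = 2.07×10^-3 m = 0.207 cm.

≈ 0.207 cm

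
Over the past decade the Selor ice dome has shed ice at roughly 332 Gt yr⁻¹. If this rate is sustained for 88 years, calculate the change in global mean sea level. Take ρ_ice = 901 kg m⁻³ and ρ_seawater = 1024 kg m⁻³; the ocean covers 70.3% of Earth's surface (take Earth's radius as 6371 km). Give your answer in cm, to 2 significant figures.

Total mass lost = 332 Gt/yr × 88 yr = 2.922×10^4 Gt = 2.922×10^16 kg.
ρ_w = 1024 kg m⁻³, so water volume = 2.922×10^16 / 1024 = 2.853×10^13 m³.
Δh = 2.853×10^13 / 3.59×10^14 = 0.0796 m = 8.0 cm.

≈ 8.0 cm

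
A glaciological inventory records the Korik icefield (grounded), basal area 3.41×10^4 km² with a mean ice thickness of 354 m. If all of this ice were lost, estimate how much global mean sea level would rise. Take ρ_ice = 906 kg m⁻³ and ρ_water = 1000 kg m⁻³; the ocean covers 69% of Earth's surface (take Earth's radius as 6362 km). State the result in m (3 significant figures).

Korik: ice volume = 3.41×10^4 km² × 354 m = 1.207×10^4 km³; 1.207×10^4 × (906/1000) = 1.094×10^4 km³ of water.
Spread over 3.51×10^14 m² of ocean, Δh = 1.094×10^13 / 3.51×10^14 = 0.0312 m.

≈ 0.0312 m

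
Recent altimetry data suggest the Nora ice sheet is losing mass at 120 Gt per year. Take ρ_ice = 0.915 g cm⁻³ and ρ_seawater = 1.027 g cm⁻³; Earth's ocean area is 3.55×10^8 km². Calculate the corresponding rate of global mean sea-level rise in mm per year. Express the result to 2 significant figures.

ρ_w = 1.027 g cm⁻³ = 1027 kg m⁻³. Annual water volume added = 120 Gt / ρ_w = 1.200×10^14 kg / 1027 kg m⁻³ = 1.168×10^11 m³.
Δh per year = 1.168×10^11 / 3.55×10^14 = 3.29×10^-4 m = 0.33 mm.

≈ 0.33 mm/yr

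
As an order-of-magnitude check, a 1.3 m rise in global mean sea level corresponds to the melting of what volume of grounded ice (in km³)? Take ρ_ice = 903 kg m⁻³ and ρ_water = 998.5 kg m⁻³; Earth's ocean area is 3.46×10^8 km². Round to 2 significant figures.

Required water volume = Δh × A = 1.3 m × 3.46×10^14 m² = 4.498×10^14 m³ = 4.498×10^5 km³.
Ice volume = water volume × ρ_w/ρ_ice = 4.498×10^5 × 998.5/903 = 5.0×10^5 km³.

≈ 5.0×10^5 km³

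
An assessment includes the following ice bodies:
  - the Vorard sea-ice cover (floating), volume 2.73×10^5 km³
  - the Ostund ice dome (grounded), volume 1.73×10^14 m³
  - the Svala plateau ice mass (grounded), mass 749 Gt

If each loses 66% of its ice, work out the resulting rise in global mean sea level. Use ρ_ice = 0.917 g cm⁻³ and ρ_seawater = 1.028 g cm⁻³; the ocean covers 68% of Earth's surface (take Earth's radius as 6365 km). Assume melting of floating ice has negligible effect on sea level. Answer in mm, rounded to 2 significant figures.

The Vorard sea-ice cover is floating and already displaces its own weight of water, so its melt adds essentially nothing to sea level.
Ostund: 0.66 × 1.73×10^14 m³ × (917/1028) = 1.019×10^14 m³ of water.
Svala: 0.66 × 749 Gt = 4.943×10^14 kg; dividing by ρ_w = 1.028 g cm⁻³ = 1028 kg m⁻³ gives 4.809×10^11 m³ of water.
Total added water ≈ 1.023×10^14 m³ over 3.46×10^14 m² → Δh = 0.296 m = 300 mm.

≈ 300 mm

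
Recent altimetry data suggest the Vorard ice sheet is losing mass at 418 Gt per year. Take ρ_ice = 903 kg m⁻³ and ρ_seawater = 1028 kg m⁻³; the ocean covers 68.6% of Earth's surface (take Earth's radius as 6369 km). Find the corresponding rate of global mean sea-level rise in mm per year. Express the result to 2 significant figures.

≈ 1.2 mm/yr

ρ_w = 1028 kg m⁻³. Annual water volume added = 418 Gt / ρ_w = 4.180×10^14 kg / 1028 kg m⁻³ = 4.066×10^11 m³.
Δh per year = 4.066×10^11 / 3.50×10^14 = 1.16×10^-3 m = 1.2 mm.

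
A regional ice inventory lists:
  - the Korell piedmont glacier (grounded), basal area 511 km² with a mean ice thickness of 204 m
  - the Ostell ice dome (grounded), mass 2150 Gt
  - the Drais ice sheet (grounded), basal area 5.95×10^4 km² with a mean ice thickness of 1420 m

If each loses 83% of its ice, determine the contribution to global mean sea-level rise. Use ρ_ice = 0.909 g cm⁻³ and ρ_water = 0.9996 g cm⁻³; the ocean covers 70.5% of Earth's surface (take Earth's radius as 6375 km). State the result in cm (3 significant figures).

≈ 18.2 cm

Korell: ice volume = 511 km² × 204 m = 104.2 km³; 0.83 × 104.2 × (909/999.6) = 78.68 km³ of water.
Ostell: 0.83 × 2150 Gt = 1.784×10^15 kg; dividing by ρ_w = 0.9996 g cm⁻³ = 999.6 kg m⁻³ gives 1.785×10^12 m³ of water.
Drais: ice volume = 5.95×10^4 km² × 1420 m = 8.449×10^4 km³; 0.83 × 8.449×10^4 × (909/999.6) = 6.377×10^4 km³ of water.
Total added water ≈ 6.563×10^13 m³ over 3.60×10^14 m² → Δh = 0.182 m = 18.2 cm.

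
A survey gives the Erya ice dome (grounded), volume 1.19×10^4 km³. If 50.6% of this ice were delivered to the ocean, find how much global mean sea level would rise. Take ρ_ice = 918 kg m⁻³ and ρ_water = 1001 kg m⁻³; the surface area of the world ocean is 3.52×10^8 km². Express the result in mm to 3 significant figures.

≈ 15.7 mm

Erya: 0.506 × 1.19×10^4 km³ × (918/1001) = 5522 km³ of water.
Spread over 3.52×10^14 m² of ocean, Δh = 5.522×10^12 / 3.52×10^14 = 0.0157 m = 15.7 mm.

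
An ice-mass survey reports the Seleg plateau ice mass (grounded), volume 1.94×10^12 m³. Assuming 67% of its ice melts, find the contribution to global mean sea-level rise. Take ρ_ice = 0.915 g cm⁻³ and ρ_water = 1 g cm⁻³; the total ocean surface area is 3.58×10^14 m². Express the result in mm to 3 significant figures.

Seleg: 0.67 × 1.94×10^12 m³ × (915/1000) = 1.189×10^12 m³ of water.
Spread over 3.58×10^14 m² of ocean, Δh = 1.189×10^12 / 3.58×10^14 = 3.32×10^-3 m = 3.32 mm.

≈ 3.32 mm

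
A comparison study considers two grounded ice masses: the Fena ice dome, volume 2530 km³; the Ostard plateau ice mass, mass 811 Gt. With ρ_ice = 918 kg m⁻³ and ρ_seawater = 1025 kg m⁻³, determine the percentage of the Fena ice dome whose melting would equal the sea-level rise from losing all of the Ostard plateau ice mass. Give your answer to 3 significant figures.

≈ 34.9 %

Equal sea-level rise means equal mass of meltwater, i.e. equal mass of ice lost.
Ice mass of Ostard: 8.110×10^14 kg; ice mass of Fena: 2.323×10^15 kg.
Fraction required = 8.110×10^14 / 2.323×10^15 = 0.349 → 34.9 %.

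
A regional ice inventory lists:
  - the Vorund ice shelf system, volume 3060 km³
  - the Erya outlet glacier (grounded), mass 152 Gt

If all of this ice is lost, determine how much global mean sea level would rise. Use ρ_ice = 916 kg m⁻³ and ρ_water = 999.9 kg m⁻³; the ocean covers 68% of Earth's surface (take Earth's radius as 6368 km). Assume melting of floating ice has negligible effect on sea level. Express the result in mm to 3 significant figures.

The Vorund ice shelf system is floating and already displaces its own weight of water, so its melt adds essentially nothing to sea level.
Erya: 152 Gt = 1.520×10^14 kg; dividing by ρ_w = 999.9 kg m⁻³ gives 1.520×10^11 m³ of water.
Total added water ≈ 1.520×10^11 m³ over 3.47×10^14 m² → Δh = 4.39×10^-4 m = 0.439 mm.

≈ 0.439 mm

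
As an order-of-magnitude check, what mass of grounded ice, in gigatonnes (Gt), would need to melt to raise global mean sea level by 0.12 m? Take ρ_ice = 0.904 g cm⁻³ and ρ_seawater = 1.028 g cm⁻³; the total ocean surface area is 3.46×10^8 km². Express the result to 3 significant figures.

Required water volume = Δh × A = 0.12 m × 3.46×10^14 m² = 4.152×10^13 m³.
ρ_w = 1.028 g cm⁻³ = 1028 kg m⁻³, so the mass of water = 4.152×10^13 m³ × 1028 kg m⁻³ = 4.268×10^16 kg = 4.27×10^4 Gt (and the same mass of ice, by conservation).

≈ 4.27×10^4 Gt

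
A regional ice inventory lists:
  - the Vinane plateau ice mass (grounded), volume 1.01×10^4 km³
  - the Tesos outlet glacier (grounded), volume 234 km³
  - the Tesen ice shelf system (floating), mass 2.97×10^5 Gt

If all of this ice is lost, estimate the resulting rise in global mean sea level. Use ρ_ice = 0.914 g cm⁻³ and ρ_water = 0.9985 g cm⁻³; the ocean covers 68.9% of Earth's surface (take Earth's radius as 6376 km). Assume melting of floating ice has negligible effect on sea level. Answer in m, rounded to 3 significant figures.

≈ 0.0269 m

Vinane: 1.01×10^4 km³ × (914/998.5) = 9245 km³ of water.
Tesos: 234 km³ × (914/998.5) = 214.2 km³ of water.
The Tesen ice shelf system is floating and already displaces its own weight of water, so its melt adds essentially nothing to sea level.
Total added water ≈ 9.459×10^12 m³ over 3.52×10^14 m² → Δh = 0.0269 m.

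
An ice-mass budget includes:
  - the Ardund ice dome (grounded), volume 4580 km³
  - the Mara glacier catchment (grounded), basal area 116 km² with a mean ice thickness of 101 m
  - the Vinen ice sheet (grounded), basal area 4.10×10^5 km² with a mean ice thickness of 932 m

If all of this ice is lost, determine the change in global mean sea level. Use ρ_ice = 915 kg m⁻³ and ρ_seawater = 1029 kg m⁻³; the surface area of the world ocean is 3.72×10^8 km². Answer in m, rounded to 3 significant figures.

Ardund: 4580 km³ × (915/1029) = 4073 km³ of water.
Mara: ice volume = 116 km² × 101 m = 11.72 km³; 11.72 × (915/1029) = 10.42 km³ of water.
Vinen: ice volume = 4.10×10^5 km² × 932 m = 3.821×10^5 km³; 3.821×10^5 × (915/1029) = 3.398×10^5 km³ of water.
Total added water ≈ 3.439×10^14 m³ over 3.72×10^14 m² → Δh = 0.924 m.

≈ 0.924 m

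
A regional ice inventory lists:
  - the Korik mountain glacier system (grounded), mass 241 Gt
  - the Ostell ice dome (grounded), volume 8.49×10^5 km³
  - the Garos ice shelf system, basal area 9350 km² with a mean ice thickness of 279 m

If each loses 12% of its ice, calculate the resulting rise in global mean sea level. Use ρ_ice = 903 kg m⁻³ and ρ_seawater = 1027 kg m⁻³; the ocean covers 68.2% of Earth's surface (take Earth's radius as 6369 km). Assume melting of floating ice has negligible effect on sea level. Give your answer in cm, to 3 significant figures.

Korik: 0.12 × 241 Gt = 2.892×10^13 kg; dividing by ρ_w = 1027 kg m⁻³ gives 2.816×10^10 m³ of water.
Ostell: 0.12 × 8.49×10^5 km³ × (903/1027) = 8.958×10^4 km³ of water.
The Garos ice shelf system is floating and already displaces its own weight of water, so its melt adds essentially nothing to sea level.
Total added water ≈ 8.961×10^13 m³ over 3.48×10^14 m² → Δh = 0.258 m = 25.8 cm.

≈ 25.8 cm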